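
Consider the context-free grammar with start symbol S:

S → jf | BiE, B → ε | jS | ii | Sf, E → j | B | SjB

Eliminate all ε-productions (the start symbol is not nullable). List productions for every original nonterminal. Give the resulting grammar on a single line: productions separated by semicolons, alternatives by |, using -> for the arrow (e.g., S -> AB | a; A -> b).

Nullable set: {B, E}.
S -> BiE: B, E nullable, giving Bi | BiE | i | iE.
Drop B -> ε.
E -> B: B nullable, giving B.
E -> SjB: B nullable, giving Sj | SjB.
Unchanged (no nullable symbols): S -> jf; B -> Sf; B -> ii; B -> jS; E -> j.

S -> i | Bi | iE | jf | BiE; B -> Sf | ii | jS; E -> B | j | Sj | SjB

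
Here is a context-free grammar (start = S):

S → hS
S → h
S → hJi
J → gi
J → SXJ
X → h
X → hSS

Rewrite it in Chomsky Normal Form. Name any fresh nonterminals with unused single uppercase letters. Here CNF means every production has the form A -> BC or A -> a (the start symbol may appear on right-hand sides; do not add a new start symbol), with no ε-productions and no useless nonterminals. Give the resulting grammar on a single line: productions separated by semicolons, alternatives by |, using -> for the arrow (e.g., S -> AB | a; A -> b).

S -> h | CE | CS; A -> g; B -> i; C -> h; D -> XJ; E -> JB; F -> SS; J -> AB | SD; X -> h | CF

No ε-productions.
No unit productions to eliminate.
TERM: introduce A -> g, C -> h, B -> i and substitute in every rule of length ≥2.
BIN: J -> SXJ becomes J -> SD, D -> XJ; S -> CJB becomes S -> CE, E -> JB; X -> CSS becomes X -> CF, F -> SS.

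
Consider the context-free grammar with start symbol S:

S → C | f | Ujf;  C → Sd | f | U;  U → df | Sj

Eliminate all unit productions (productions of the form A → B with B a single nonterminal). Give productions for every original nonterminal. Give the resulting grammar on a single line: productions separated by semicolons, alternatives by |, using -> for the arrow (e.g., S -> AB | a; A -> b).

Unit productions: C->U, S->C.
Unit pairs (A ⇒* B via units): (C,U), (S,C), (S,U).
S: inherits non-unit rules of {C, S, U} → Sd | Sj | Ujf | df | f.
C: inherits non-unit rules of {C, U} → Sd | Sj | df | f.
U: inherits non-unit rules of {U} → Sj | df.

S -> f | Sd | Sj | df | Ujf; C -> f | Sd | Sj | df; U -> Sj | df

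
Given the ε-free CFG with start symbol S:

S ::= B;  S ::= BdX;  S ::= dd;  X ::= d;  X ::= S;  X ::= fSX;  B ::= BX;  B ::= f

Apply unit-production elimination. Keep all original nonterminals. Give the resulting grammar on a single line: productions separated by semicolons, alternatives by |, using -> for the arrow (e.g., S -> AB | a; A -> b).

S -> f | BX | dd | BdX; B -> f | BX; X -> d | f | BX | dd | BdX | fSX

Unit productions: S->B, X->S.
Unit pairs (A ⇒* B via units): (S,B), (X,B), (X,S).
S: inherits non-unit rules of {B, S} → BX | BdX | dd | f.
B: inherits non-unit rules of {B} → BX | f.
X: inherits non-unit rules of {B, S, X} → BX | BdX | d | dd | f | fSX.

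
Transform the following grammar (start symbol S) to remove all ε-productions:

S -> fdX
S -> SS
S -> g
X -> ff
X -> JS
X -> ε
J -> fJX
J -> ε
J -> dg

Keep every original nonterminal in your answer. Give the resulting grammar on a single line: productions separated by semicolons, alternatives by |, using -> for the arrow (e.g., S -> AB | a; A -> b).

S -> g | SS | fd | fdX; J -> f | dg | fJ | fX | fJX; X -> S | JS | ff

Nullable set: {J, X}.
S -> fdX: X nullable, giving fd | fdX.
Drop J -> ε.
J -> fJX: J, X nullable, giving f | fJ | fJX | fX.
Drop X -> ε.
X -> JS: J nullable, giving JS | S.
Unchanged (no nullable symbols): S -> SS; S -> g; J -> dg; X -> ff.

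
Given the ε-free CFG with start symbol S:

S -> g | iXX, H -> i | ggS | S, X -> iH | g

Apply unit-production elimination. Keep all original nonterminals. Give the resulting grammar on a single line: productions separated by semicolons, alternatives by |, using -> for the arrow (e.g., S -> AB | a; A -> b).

Unit productions: H->S.
Unit pairs (A ⇒* B via units): (H,S).
S: inherits non-unit rules of {S} → g | iXX.
H: inherits non-unit rules of {H, S} → g | ggS | i | iXX.
X: inherits non-unit rules of {X} → g | iH.

S -> g | iXX; H -> g | i | ggS | iXX; X -> g | iH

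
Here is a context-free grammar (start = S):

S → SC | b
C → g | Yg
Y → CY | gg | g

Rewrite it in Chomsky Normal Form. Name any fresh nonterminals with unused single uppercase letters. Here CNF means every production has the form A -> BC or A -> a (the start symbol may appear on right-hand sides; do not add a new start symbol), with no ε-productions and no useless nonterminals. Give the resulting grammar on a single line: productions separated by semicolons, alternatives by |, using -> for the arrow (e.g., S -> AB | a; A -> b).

No ε-productions.
No unit productions to eliminate.
TERM: introduce A -> g and substitute in every rule of length ≥2.

S -> b | SC; A -> g; C -> g | YA; Y -> g | AA | CY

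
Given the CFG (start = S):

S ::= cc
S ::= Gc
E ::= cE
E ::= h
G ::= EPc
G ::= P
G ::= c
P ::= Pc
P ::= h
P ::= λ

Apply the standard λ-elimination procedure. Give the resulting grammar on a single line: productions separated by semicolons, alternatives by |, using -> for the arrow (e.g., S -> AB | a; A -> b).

S -> c | Gc | cc; E -> h | cE; G -> P | c | Ec | EPc; P -> c | h | Pc

Nullable set: {G, P}.
S -> Gc: G nullable, giving Gc | c.
G -> EPc: P nullable, giving EPc | Ec.
G -> P: P nullable, giving P.
Drop P -> λ.
P -> Pc: P nullable, giving Pc | c.
Unchanged (no nullable symbols): S -> cc; E -> cE; E -> h; G -> c; P -> h.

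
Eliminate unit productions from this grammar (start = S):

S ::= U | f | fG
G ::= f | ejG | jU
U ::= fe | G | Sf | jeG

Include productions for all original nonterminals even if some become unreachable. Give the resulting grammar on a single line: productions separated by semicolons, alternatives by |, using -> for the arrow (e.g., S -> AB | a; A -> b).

S -> f | Sf | fG | fe | jU | ejG | jeG; G -> f | jU | ejG; U -> f | Sf | fe | jU | ejG | jeG

Unit productions: S->U, U->G.
Unit pairs (A ⇒* B via units): (S,G), (S,U), (U,G).
S: inherits non-unit rules of {G, S, U} → Sf | ejG | f | fG | fe | jU | jeG.
G: inherits non-unit rules of {G} → ejG | f | jU.
U: inherits non-unit rules of {G, U} → Sf | ejG | f | fe | jU | jeG.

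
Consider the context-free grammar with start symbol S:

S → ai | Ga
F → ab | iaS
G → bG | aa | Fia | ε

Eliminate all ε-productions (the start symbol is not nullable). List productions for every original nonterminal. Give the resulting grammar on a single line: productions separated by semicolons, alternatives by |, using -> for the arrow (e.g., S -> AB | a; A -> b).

Nullable set: {G}.
S -> Ga: G nullable, giving Ga | a.
Drop G -> ε.
G -> bG: G nullable, giving b | bG.
Unchanged (no nullable symbols): S -> ai; F -> ab; F -> iaS; G -> Fia; G -> aa.

S -> a | Ga | ai; F -> ab | iaS; G -> b | aa | bG | Fia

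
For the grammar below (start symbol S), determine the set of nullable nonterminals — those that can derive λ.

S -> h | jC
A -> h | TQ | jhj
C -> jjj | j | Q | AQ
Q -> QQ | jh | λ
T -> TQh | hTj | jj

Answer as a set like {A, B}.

Directly nullable (have an ε-rule): {Q}.
C is nullable via C -> Q (every symbol on the right is already known nullable).
Not nullable: A, S, T — each has a terminal in every rule's right-hand side or depends on a non-nullable symbol.

{C, Q}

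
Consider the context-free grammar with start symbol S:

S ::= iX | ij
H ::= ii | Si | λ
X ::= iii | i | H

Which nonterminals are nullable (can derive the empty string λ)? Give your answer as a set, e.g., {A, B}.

{H, X}

Directly nullable (have an ε-rule): {H}.
X is nullable via X -> H (every symbol on the right is already known nullable).
Not nullable: S — each has a terminal in every rule's right-hand side or depends on a non-nullable symbol.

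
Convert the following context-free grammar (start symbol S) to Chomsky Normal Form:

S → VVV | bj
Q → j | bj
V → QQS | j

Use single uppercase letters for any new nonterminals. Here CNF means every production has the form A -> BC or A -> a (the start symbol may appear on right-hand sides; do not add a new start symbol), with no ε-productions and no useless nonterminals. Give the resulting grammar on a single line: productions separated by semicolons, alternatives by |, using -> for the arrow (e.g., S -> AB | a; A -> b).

S -> AB | VC; A -> b; B -> j; C -> VV; D -> QS; Q -> j | AB; V -> j | QD

No ε-productions.
No unit productions to eliminate.
TERM: introduce A -> b, B -> j and substitute in every rule of length ≥2.
BIN: S -> VVV becomes S -> VC, C -> VV; V -> QQS becomes V -> QD, D -> QS.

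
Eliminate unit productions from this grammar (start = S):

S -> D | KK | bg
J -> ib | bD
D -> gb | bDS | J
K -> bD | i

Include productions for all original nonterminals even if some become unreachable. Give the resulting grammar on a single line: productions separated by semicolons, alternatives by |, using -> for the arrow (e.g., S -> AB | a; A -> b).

Unit productions: D->J, S->D.
Unit pairs (A ⇒* B via units): (D,J), (S,D), (S,J).
S: inherits non-unit rules of {D, J, S} → KK | bD | bDS | bg | gb | ib.
D: inherits non-unit rules of {D, J} → bD | bDS | gb | ib.
J: inherits non-unit rules of {J} → bD | ib.
K: inherits non-unit rules of {K} → bD | i.

S -> KK | bD | bg | gb | ib | bDS; D -> bD | gb | ib | bDS; J -> bD | ib; K -> i | bD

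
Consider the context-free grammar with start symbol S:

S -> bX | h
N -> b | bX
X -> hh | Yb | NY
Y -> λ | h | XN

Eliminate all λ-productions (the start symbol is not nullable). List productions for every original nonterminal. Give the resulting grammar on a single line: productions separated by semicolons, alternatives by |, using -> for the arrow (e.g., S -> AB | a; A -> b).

S -> h | bX; N -> b | bX; X -> N | b | NY | Yb | hh; Y -> h | XN

Nullable set: {Y}.
X -> NY: Y nullable, giving N | NY.
X -> Yb: Y nullable, giving Yb | b.
Drop Y -> λ.
Unchanged (no nullable symbols): S -> bX; S -> h; N -> b; N -> bX; X -> hh; Y -> XN; Y -> h.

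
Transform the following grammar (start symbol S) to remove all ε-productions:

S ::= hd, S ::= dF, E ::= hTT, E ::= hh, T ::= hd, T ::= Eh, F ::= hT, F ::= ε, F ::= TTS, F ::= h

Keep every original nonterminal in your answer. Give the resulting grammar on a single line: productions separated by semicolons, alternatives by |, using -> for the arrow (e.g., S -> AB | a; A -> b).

S -> d | dF | hd; E -> hh | hTT; F -> h | hT | TTS; T -> Eh | hd

Nullable set: {F}.
S -> dF: F nullable, giving d | dF.
Drop F -> ε.
Unchanged (no nullable symbols): S -> hd; E -> hTT; E -> hh; F -> TTS; F -> h; F -> hT; T -> Eh; T -> hd.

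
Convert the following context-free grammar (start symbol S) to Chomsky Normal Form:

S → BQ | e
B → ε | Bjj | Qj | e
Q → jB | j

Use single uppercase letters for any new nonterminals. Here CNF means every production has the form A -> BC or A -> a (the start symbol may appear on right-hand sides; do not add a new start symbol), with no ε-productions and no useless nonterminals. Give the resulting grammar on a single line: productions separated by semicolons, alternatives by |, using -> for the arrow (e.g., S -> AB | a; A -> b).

S -> e | j | AB | BQ; A -> j; B -> e | AA | BC | QA; C -> AA; Q -> j | AB

Nullable: {B}; after ε-elimination: S -> Q | e | BQ; B -> e | Qj | jj | Bjj; Q -> j | jB.
After unit-elimination: S -> e | j | BQ | jB; B -> e | Qj | jj | Bjj; Q -> j | jB.
TERM: introduce A -> j and substitute in every rule of length ≥2.
BIN: B -> BAA becomes B -> BC, C -> AA.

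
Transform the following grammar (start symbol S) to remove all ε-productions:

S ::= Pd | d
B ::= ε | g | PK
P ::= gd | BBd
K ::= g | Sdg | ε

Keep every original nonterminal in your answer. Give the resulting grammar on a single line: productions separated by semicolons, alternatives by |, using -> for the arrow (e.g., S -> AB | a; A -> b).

Nullable set: {B, K}.
Drop B -> ε.
B -> PK: K nullable, giving P | PK.
Drop K -> ε.
P -> BBd: B, B nullable, giving BBd | Bd | d.
Unchanged (no nullable symbols): S -> Pd; S -> d; B -> g; K -> Sdg; K -> g; P -> gd.

S -> d | Pd; B -> P | g | PK; K -> g | Sdg; P -> d | Bd | gd | BBd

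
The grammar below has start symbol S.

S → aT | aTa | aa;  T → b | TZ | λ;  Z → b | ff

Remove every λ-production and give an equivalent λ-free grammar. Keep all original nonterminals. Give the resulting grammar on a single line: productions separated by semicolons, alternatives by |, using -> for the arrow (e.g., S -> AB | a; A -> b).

S -> a | aT | aa | aTa; T -> Z | b | TZ; Z -> b | ff

Nullable set: {T}.
S -> aT: T nullable, giving a | aT.
S -> aTa: T nullable, giving aTa | aa.
Drop T -> λ.
T -> TZ: T nullable, giving TZ | Z.
Unchanged (no nullable symbols): S -> aa; T -> b; Z -> b; Z -> ff.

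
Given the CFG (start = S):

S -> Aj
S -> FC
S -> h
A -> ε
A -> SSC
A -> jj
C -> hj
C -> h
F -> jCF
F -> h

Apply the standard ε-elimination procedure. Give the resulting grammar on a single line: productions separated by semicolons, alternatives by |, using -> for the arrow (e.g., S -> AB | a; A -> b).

S -> h | j | Aj | FC; A -> jj | SSC; C -> h | hj; F -> h | jCF

Nullable set: {A}.
S -> Aj: A nullable, giving Aj | j.
Drop A -> ε.
Unchanged (no nullable symbols): S -> FC; S -> h; A -> SSC; A -> jj; C -> h; C -> hj; F -> h; F -> jCF.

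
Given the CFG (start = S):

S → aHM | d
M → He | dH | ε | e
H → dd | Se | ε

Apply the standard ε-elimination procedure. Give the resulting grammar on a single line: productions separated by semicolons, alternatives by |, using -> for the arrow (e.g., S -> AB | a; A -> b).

S -> a | d | aH | aM | aHM; H -> Se | dd; M -> d | e | He | dH

Nullable set: {H, M}.
S -> aHM: H, M nullable, giving a | aH | aHM | aM.
Drop H -> ε.
Drop M -> ε.
M -> He: H nullable, giving He | e.
M -> dH: H nullable, giving d | dH.
Unchanged (no nullable symbols): S -> d; H -> Se; H -> dd; M -> e.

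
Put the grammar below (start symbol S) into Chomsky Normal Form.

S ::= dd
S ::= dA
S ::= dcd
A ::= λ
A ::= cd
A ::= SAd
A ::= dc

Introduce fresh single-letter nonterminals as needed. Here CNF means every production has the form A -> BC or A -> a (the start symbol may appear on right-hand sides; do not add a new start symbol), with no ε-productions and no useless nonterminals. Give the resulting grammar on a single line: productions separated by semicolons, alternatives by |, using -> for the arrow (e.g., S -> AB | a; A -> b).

S -> d | BA | BB | BE; A -> BC | CB | SB | SD; B -> d; C -> c; D -> AB; E -> CB

Nullable: {A}; after ε-elimination: S -> d | dA | dd | dcd; A -> Sd | cd | dc | SAd.
No unit productions to eliminate.
TERM: introduce C -> c, B -> d and substitute in every rule of length ≥2.
BIN: A -> SAB becomes A -> SD, D -> AB; S -> BCB becomes S -> BE, E -> CB.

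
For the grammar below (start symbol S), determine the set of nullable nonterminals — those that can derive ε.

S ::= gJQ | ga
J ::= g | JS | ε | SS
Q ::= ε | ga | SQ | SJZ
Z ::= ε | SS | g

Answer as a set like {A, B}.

{J, Q, Z}

Directly nullable (have an ε-rule): {J, Q, Z}.
Not nullable: S — each has a terminal in every rule's right-hand side or depends on a non-nullable symbol.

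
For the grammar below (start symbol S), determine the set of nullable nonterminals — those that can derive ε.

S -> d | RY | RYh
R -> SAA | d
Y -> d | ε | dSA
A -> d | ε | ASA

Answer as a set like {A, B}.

{A, Y}

Directly nullable (have an ε-rule): {A, Y}.
Not nullable: R, S — each has a terminal in every rule's right-hand side or depends on a non-nullable symbol.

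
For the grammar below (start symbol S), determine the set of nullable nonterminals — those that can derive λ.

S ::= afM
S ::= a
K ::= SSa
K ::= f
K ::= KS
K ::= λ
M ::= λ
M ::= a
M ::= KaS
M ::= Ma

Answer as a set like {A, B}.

{K, M}

Directly nullable (have an ε-rule): {K, M}.
Not nullable: S — each has a terminal in every rule's right-hand side or depends on a non-nullable symbol.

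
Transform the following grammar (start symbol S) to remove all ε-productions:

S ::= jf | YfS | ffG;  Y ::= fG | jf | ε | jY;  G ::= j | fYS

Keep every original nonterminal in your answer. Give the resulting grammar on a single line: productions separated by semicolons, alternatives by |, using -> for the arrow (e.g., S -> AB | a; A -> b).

S -> fS | jf | YfS | ffG; G -> j | fS | fYS; Y -> j | fG | jY | jf

Nullable set: {Y}.
S -> YfS: Y nullable, giving YfS | fS.
G -> fYS: Y nullable, giving fS | fYS.
Drop Y -> ε.
Y -> jY: Y nullable, giving j | jY.
Unchanged (no nullable symbols): S -> ffG; S -> jf; G -> j; Y -> fG; Y -> jf.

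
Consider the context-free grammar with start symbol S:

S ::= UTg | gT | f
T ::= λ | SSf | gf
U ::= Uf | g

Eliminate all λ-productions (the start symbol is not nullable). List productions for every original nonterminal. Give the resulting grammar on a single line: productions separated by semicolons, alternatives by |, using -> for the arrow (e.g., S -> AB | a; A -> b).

S -> f | g | Ug | gT | UTg; T -> gf | SSf; U -> g | Uf

Nullable set: {T}.
S -> UTg: T nullable, giving UTg | Ug.
S -> gT: T nullable, giving g | gT.
Drop T -> λ.
Unchanged (no nullable symbols): S -> f; T -> SSf; T -> gf; U -> Uf; U -> g.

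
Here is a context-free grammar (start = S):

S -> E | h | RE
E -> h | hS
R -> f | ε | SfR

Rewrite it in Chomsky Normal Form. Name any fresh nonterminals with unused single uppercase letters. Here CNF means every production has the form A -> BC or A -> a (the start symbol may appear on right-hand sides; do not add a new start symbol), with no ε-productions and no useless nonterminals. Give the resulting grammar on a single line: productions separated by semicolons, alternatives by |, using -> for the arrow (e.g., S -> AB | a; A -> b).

S -> h | AS | RE; A -> h; B -> f; C -> BR; E -> h | AS; R -> f | SB | SC

Nullable: {R}; after ε-elimination: S -> E | h | RE; E -> h | hS; R -> f | Sf | SfR.
After unit-elimination: S -> h | RE | hS; E -> h | hS; R -> f | Sf | SfR.
TERM: introduce B -> f, A -> h and substitute in every rule of length ≥2.
BIN: R -> SBR becomes R -> SC, C -> BR.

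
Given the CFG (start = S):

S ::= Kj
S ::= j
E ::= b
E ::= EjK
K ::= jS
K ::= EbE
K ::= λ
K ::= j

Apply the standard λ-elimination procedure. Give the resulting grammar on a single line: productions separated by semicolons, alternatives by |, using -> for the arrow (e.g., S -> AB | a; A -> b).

S -> j | Kj; E -> b | Ej | EjK; K -> j | jS | EbE

Nullable set: {K}.
S -> Kj: K nullable, giving Kj | j.
E -> EjK: K nullable, giving Ej | EjK.
Drop K -> λ.
Unchanged (no nullable symbols): S -> j; E -> b; K -> EbE; K -> j; K -> jS.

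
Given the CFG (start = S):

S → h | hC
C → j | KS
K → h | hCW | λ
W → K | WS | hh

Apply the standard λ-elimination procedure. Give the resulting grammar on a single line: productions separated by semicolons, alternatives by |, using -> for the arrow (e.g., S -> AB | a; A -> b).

Nullable set: {K, W}.
C -> KS: K nullable, giving KS | S.
Drop K -> λ.
K -> hCW: W nullable, giving hC | hCW.
W -> K: K nullable, giving K.
W -> WS: W nullable, giving S | WS.
Unchanged (no nullable symbols): S -> h; S -> hC; C -> j; K -> h; W -> hh.

S -> h | hC; C -> S | j | KS; K -> h | hC | hCW; W -> K | S | WS | hh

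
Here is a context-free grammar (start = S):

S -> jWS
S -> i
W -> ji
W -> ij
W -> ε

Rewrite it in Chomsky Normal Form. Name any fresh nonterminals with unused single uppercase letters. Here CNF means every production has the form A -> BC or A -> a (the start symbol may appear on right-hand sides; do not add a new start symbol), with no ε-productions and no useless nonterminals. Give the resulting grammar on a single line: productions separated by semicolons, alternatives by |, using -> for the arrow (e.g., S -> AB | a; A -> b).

S -> i | AC | AS; A -> j; B -> i; C -> WS; W -> AB | BA

Nullable: {W}; after ε-elimination: S -> i | jS | jWS; W -> ij | ji.
No unit productions to eliminate.
TERM: introduce B -> i, A -> j and substitute in every rule of length ≥2.
BIN: S -> AWS becomes S -> AC, C -> WS.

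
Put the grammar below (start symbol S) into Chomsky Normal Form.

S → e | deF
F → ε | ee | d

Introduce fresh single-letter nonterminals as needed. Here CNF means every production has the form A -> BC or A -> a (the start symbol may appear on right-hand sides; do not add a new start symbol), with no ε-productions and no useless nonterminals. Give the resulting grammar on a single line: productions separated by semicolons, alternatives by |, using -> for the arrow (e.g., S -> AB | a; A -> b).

Nullable: {F}; after ε-elimination: S -> e | de | deF; F -> d | ee.
No unit productions to eliminate.
TERM: introduce B -> d, A -> e and substitute in every rule of length ≥2.
BIN: S -> BAF becomes S -> BC, C -> AF.

S -> e | BA | BC; A -> e; B -> d; C -> AF; F -> d | AA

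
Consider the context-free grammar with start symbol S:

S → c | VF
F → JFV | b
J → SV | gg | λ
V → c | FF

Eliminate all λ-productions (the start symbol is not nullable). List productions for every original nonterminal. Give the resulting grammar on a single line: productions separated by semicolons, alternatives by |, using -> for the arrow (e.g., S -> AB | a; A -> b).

S -> c | VF; F -> b | FV | JFV; J -> SV | gg; V -> c | FF

Nullable set: {J}.
F -> JFV: J nullable, giving FV | JFV.
Drop J -> λ.
Unchanged (no nullable symbols): S -> VF; S -> c; F -> b; J -> SV; J -> gg; V -> FF; V -> c.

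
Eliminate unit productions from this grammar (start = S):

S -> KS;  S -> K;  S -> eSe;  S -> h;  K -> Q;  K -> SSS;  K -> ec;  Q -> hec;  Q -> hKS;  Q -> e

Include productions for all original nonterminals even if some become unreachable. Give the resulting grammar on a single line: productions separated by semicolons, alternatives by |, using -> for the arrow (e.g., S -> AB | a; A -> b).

S -> e | h | KS | ec | SSS | eSe | hKS | hec; K -> e | ec | SSS | hKS | hec; Q -> e | hKS | hec

Unit productions: K->Q, S->K.
Unit pairs (A ⇒* B via units): (K,Q), (S,K), (S,Q).
S: inherits non-unit rules of {K, Q, S} → KS | SSS | e | eSe | ec | h | hKS | hec.
K: inherits non-unit rules of {K, Q} → SSS | e | ec | hKS | hec.
Q: inherits non-unit rules of {Q} → e | hKS | hec.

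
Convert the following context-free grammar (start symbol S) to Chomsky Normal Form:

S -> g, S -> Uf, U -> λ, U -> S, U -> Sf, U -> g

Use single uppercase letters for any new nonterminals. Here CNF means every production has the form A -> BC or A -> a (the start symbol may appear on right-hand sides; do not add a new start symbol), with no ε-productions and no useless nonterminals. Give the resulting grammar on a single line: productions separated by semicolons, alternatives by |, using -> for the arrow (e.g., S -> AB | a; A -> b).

Nullable: {U}; after ε-elimination: S -> f | g | Uf; U -> S | g | Sf.
After unit-elimination: S -> f | g | Uf; U -> f | g | Sf | Uf.
TERM: introduce A -> f and substitute in every rule of length ≥2.

S -> f | g | UA; A -> f; U -> f | g | SA | UA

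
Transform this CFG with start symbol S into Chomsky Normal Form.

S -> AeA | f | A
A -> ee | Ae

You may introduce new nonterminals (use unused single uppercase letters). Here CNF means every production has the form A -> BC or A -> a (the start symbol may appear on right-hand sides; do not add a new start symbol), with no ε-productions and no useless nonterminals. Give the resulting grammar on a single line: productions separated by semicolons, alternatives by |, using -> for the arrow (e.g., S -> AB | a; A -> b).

No ε-productions.
After unit-elimination: S -> f | Ae | ee | AeA; A -> Ae | ee.
TERM: introduce B -> e and substitute in every rule of length ≥2.
BIN: S -> ABA becomes S -> AC, C -> BA.

S -> f | AB | AC | BB; A -> AB | BB; B -> e; C -> BA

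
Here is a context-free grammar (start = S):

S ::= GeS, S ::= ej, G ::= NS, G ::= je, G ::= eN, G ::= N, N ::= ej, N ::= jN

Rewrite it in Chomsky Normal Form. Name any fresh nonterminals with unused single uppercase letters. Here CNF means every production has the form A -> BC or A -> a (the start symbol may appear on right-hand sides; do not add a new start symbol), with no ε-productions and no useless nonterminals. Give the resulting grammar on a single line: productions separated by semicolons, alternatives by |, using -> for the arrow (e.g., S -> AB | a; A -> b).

S -> AB | GC; A -> e; B -> j; C -> AS; G -> AB | AN | BA | BN | NS; N -> AB | BN

No ε-productions.
After unit-elimination: S -> ej | GeS; G -> NS | eN | ej | jN | je; N -> ej | jN.
TERM: introduce A -> e, B -> j and substitute in every rule of length ≥2.
BIN: S -> GAS becomes S -> GC, C -> AS.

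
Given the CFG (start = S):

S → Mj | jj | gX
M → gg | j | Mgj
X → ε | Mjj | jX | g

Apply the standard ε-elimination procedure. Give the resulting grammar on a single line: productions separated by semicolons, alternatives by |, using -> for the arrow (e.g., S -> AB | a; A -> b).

Nullable set: {X}.
S -> gX: X nullable, giving g | gX.
Drop X -> ε.
X -> jX: X nullable, giving j | jX.
Unchanged (no nullable symbols): S -> Mj; S -> jj; M -> Mgj; M -> gg; M -> j; X -> Mjj; X -> g.

S -> g | Mj | gX | jj; M -> j | gg | Mgj; X -> g | j | jX | Mjj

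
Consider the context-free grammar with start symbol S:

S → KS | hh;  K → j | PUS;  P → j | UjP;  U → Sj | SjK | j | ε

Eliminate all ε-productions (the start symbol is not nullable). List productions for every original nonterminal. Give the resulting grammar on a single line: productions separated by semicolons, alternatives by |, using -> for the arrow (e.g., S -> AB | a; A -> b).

S -> KS | hh; K -> j | PS | PUS; P -> j | jP | UjP; U -> j | Sj | SjK

Nullable set: {U}.
K -> PUS: U nullable, giving PS | PUS.
P -> UjP: U nullable, giving UjP | jP.
Drop U -> ε.
Unchanged (no nullable symbols): S -> KS; S -> hh; K -> j; P -> j; U -> Sj; U -> SjK; U -> j.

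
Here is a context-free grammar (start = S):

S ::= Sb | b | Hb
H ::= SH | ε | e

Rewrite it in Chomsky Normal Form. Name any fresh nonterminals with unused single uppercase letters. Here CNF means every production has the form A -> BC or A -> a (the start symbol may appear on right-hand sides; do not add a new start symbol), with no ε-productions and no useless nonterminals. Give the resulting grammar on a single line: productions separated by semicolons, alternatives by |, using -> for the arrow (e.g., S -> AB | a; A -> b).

S -> b | HA | SA; A -> b; H -> b | e | HA | SA | SH

Nullable: {H}; after ε-elimination: S -> b | Hb | Sb; H -> S | e | SH.
After unit-elimination: S -> b | Hb | Sb; H -> b | e | Hb | SH | Sb.
TERM: introduce A -> b and substitute in every rule of length ≥2.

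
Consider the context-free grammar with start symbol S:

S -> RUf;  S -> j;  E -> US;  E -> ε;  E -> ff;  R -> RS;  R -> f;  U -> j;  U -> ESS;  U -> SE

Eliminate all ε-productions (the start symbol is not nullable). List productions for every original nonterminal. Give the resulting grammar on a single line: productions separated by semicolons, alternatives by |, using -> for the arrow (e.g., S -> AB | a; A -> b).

Nullable set: {E}.
Drop E -> ε.
U -> ESS: E nullable, giving ESS | SS.
U -> SE: E nullable, giving S | SE.
Unchanged (no nullable symbols): S -> RUf; S -> j; E -> US; E -> ff; R -> RS; R -> f; U -> j.

S -> j | RUf; E -> US | ff; R -> f | RS; U -> S | j | SE | SS | ESS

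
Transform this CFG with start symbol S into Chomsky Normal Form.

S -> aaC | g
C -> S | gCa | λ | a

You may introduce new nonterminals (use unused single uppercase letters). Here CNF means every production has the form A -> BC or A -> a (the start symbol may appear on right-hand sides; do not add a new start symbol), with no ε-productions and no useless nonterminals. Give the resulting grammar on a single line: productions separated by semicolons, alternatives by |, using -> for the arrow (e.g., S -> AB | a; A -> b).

S -> g | AA | AF; A -> a; B -> g; C -> a | g | AA | AD | BA | BE; D -> AC; E -> CA; F -> AC

Nullable: {C}; after ε-elimination: S -> g | aa | aaC; C -> S | a | ga | gCa.
After unit-elimination: S -> g | aa | aaC; C -> a | g | aa | ga | aaC | gCa.
TERM: introduce A -> a, B -> g and substitute in every rule of length ≥2.
BIN: C -> AAC becomes C -> AD, D -> AC; C -> BCA becomes C -> BE, E -> CA; S -> AAC becomes S -> AF, F -> AC.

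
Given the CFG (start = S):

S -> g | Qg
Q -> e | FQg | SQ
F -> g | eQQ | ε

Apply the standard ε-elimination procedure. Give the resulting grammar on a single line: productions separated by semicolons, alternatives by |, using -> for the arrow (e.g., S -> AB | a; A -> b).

S -> g | Qg; F -> g | eQQ; Q -> e | Qg | SQ | FQg

Nullable set: {F}.
Drop F -> ε.
Q -> FQg: F nullable, giving FQg | Qg.
Unchanged (no nullable symbols): S -> Qg; S -> g; F -> eQQ; F -> g; Q -> SQ; Q -> e.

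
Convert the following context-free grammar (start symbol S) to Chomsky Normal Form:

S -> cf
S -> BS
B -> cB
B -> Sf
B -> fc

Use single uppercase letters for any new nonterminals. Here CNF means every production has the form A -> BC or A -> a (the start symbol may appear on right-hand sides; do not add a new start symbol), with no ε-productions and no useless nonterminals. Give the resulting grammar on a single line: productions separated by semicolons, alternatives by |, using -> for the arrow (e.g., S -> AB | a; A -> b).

S -> BS | CA; A -> f; B -> AC | CB | SA; C -> c

No ε-productions.
No unit productions to eliminate.
TERM: introduce C -> c, A -> f and substitute in every rule of length ≥2.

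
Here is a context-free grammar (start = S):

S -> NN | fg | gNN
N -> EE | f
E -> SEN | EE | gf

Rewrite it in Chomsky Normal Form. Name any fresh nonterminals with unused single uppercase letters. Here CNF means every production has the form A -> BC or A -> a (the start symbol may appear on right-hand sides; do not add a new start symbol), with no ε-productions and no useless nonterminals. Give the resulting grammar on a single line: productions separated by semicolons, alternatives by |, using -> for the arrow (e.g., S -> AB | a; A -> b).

No ε-productions.
No unit productions to eliminate.
TERM: introduce B -> f, A -> g and substitute in every rule of length ≥2.
BIN: E -> SEN becomes E -> SC, C -> EN; S -> ANN becomes S -> AD, D -> NN.

S -> AD | BA | NN; A -> g; B -> f; C -> EN; D -> NN; E -> AB | EE | SC; N -> f | EE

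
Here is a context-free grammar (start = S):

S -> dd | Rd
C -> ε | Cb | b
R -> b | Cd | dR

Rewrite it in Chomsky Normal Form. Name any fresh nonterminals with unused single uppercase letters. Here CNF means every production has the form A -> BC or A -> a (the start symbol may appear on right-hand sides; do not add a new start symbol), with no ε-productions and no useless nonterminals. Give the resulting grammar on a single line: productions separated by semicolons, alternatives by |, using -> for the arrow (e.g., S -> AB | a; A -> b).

Nullable: {C}; after ε-elimination: S -> Rd | dd; C -> b | Cb; R -> b | d | Cd | dR.
No unit productions to eliminate.
TERM: introduce A -> b, B -> d and substitute in every rule of length ≥2.

S -> BB | RB; A -> b; B -> d; C -> b | CA; R -> b | d | BR | CB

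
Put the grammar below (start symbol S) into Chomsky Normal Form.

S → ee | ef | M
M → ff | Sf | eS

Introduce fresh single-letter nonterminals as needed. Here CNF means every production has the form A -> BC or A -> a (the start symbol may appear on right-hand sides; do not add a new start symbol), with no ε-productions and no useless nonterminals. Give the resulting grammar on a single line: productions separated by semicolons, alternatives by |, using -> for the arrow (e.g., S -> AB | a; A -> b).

S -> AA | BA | BB | BS | SA; A -> f; B -> e

No ε-productions.
After unit-elimination: S -> Sf | eS | ee | ef | ff; M -> Sf | eS | ff.
TERM: introduce B -> e, A -> f and substitute in every rule of length ≥2.
Drop unreachable/unproductive: M.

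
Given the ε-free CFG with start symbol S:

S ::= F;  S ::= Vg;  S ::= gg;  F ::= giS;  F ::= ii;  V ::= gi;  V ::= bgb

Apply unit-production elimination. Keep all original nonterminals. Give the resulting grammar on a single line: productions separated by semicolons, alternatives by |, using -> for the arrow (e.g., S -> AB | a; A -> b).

Unit productions: S->F.
Unit pairs (A ⇒* B via units): (S,F).
S: inherits non-unit rules of {F, S} → Vg | gg | giS | ii.
F: inherits non-unit rules of {F} → giS | ii.
V: inherits non-unit rules of {V} → bgb | gi.

S -> Vg | gg | ii | giS; F -> ii | giS; V -> gi | bgb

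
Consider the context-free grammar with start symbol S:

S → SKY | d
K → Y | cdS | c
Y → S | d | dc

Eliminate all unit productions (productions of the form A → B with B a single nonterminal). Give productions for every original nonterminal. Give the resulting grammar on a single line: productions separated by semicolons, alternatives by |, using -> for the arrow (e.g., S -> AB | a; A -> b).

S -> d | SKY; K -> c | d | dc | SKY | cdS; Y -> d | dc | SKY

Unit productions: K->Y, Y->S.
Unit pairs (A ⇒* B via units): (K,S), (K,Y), (Y,S).
S: inherits non-unit rules of {S} → SKY | d.
K: inherits non-unit rules of {K, S, Y} → SKY | c | cdS | d | dc.
Y: inherits non-unit rules of {S, Y} → SKY | d | dc.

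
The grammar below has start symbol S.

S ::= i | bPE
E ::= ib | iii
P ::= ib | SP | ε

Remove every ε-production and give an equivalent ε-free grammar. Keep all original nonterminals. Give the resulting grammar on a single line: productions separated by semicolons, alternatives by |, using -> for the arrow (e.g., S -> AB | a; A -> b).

S -> i | bE | bPE; E -> ib | iii; P -> S | SP | ib

Nullable set: {P}.
S -> bPE: P nullable, giving bE | bPE.
Drop P -> ε.
P -> SP: P nullable, giving S | SP.
Unchanged (no nullable symbols): S -> i; E -> ib; E -> iii; P -> ib.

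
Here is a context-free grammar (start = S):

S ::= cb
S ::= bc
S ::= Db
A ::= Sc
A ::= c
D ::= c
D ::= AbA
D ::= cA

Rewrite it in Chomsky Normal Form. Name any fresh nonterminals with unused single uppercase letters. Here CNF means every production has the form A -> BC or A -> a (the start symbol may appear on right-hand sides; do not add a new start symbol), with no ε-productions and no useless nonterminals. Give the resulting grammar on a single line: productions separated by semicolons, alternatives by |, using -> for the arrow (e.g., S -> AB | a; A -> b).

No ε-productions.
No unit productions to eliminate.
TERM: introduce C -> b, B -> c and substitute in every rule of length ≥2.
BIN: D -> ACA becomes D -> AE, E -> CA.

S -> BC | CB | DC; A -> c | SB; B -> c; C -> b; D -> c | AE | BA; E -> CA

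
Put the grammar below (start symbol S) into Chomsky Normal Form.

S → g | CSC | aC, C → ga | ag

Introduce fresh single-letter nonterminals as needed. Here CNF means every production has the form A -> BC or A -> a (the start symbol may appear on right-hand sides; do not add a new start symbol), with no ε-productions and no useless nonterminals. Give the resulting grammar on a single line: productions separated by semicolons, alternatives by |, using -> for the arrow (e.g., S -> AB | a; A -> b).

S -> g | AC | CD; A -> a; B -> g; C -> AB | BA; D -> SC

No ε-productions.
No unit productions to eliminate.
TERM: introduce A -> a, B -> g and substitute in every rule of length ≥2.
BIN: S -> CSC becomes S -> CD, D -> SC.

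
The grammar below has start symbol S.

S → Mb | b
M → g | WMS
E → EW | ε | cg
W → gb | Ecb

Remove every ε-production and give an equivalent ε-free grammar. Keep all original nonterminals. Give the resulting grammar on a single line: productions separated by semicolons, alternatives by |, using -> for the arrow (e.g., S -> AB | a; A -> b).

S -> b | Mb; E -> W | EW | cg; M -> g | WMS; W -> cb | gb | Ecb

Nullable set: {E}.
Drop E -> ε.
E -> EW: E nullable, giving EW | W.
W -> Ecb: E nullable, giving Ecb | cb.
Unchanged (no nullable symbols): S -> Mb; S -> b; E -> cg; M -> WMS; M -> g; W -> gb.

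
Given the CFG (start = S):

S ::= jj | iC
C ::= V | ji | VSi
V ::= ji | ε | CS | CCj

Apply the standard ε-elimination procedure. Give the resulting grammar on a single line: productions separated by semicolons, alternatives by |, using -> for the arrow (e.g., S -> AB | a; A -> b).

S -> i | iC | jj; C -> V | Si | ji | VSi; V -> S | j | CS | Cj | ji | CCj

Nullable set: {C, V}.
S -> iC: C nullable, giving i | iC.
C -> V: V nullable, giving V.
C -> VSi: V nullable, giving Si | VSi.
Drop V -> ε.
V -> CCj: C, C nullable, giving CCj | Cj | j.
V -> CS: C nullable, giving CS | S.
Unchanged (no nullable symbols): S -> jj; C -> ji; V -> ji.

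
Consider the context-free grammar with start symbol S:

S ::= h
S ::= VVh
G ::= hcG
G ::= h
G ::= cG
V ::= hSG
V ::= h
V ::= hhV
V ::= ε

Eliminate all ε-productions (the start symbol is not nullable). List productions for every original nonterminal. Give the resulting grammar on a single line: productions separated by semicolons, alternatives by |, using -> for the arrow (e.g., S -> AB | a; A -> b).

S -> h | Vh | VVh; G -> h | cG | hcG; V -> h | hh | hSG | hhV

Nullable set: {V}.
S -> VVh: V, V nullable, giving VVh | Vh | h.
Drop V -> ε.
V -> hhV: V nullable, giving hh | hhV.
Unchanged (no nullable symbols): S -> h; G -> cG; G -> h; G -> hcG; V -> h; V -> hSG.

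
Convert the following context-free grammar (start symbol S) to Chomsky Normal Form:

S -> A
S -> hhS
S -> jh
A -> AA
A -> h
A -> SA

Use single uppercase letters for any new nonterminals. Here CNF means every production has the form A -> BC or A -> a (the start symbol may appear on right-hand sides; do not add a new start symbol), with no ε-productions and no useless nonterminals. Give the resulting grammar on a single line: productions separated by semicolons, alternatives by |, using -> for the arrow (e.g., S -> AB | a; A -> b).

S -> h | AA | BD | CB | SA; A -> h | AA | SA; B -> h; C -> j; D -> BS

No ε-productions.
After unit-elimination: S -> h | AA | SA | jh | hhS; A -> h | AA | SA.
TERM: introduce B -> h, C -> j and substitute in every rule of length ≥2.
BIN: S -> BBS becomes S -> BD, D -> BS.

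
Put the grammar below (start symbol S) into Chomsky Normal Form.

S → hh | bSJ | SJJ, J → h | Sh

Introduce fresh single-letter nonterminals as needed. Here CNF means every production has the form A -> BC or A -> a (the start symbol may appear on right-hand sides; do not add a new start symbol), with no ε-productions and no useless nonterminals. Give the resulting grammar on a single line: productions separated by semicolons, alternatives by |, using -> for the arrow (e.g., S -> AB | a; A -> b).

No ε-productions.
No unit productions to eliminate.
TERM: introduce B -> b, A -> h and substitute in every rule of length ≥2.
BIN: S -> BSJ becomes S -> BC, C -> SJ; S -> SJJ becomes S -> SD, D -> JJ.

S -> AA | BC | SD; A -> h; B -> b; C -> SJ; D -> JJ; J -> h | SA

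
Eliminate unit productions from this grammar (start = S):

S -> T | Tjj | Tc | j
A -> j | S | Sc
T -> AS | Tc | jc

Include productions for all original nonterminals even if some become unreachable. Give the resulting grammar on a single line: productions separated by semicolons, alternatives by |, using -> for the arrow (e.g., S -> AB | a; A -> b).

S -> j | AS | Tc | jc | Tjj; A -> j | AS | Sc | Tc | jc | Tjj; T -> AS | Tc | jc

Unit productions: A->S, S->T.
Unit pairs (A ⇒* B via units): (A,S), (A,T), (S,T).
S: inherits non-unit rules of {S, T} → AS | Tc | Tjj | j | jc.
A: inherits non-unit rules of {A, S, T} → AS | Sc | Tc | Tjj | j | jc.
T: inherits non-unit rules of {T} → AS | Tc | jc.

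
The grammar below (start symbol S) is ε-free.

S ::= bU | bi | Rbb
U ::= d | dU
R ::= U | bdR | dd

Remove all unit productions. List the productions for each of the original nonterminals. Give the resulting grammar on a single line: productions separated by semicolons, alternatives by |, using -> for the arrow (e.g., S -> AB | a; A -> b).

Unit productions: R->U.
Unit pairs (A ⇒* B via units): (R,U).
S: inherits non-unit rules of {S} → Rbb | bU | bi.
R: inherits non-unit rules of {R, U} → bdR | d | dU | dd.
U: inherits non-unit rules of {U} → d | dU.

S -> bU | bi | Rbb; R -> d | dU | dd | bdR; U -> d | dU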